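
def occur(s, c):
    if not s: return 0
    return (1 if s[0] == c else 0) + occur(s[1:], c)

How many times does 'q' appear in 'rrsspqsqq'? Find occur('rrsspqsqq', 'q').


s[0]='r' != 'q' -> 0
s[0]='r' != 'q' -> 0
s[0]='s' != 'q' -> 0
s[0]='s' != 'q' -> 0
s[0]='p' != 'q' -> 0
s[0]='q' == 'q' -> 1
s[0]='s' != 'q' -> 0
s[0]='q' == 'q' -> 1
s[0]='q' == 'q' -> 1
Sum: 0 + 0 + 0 + 0 + 0 + 1 + 0 + 1 + 1 = 3

3


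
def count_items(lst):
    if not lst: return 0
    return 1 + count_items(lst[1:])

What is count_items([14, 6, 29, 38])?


count_items([14, 6, 29, 38]) = 1 + count_items([6, 29, 38])
count_items([6, 29, 38]) = 1 + count_items([29, 38])
count_items([29, 38]) = 1 + count_items([38])
count_items([38]) = 1 + count_items([])
count_items([]) = 0  (base case)
Unwinding: 1 + 1 + 1 + 1 + 0 = 4

4


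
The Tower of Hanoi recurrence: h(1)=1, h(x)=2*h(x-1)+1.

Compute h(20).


h(20) = 2 * h(19) + 1
h(19) = 2 * h(18) + 1
h(18) = 2 * h(17) + 1
h(17) = 2 * h(16) + 1
h(16) = 2 * h(15) + 1
h(15) = 2 * h(14) + 1
h(14) = 2 * h(13) + 1
h(13) = 2 * h(12) + 1
h(12) = 2 * h(11) + 1
h(11) = 2 * h(10) + 1
h(10) = 2 * h(9) + 1
h(9) = 2 * h(8) + 1
h(8) = 2 * h(7) + 1
h(7) = 2 * h(6) + 1
h(6) = 2 * h(5) + 1
h(5) = 2 * h(4) + 1
h(4) = 2 * h(3) + 1
h(3) = 2 * h(2) + 1
h(2) = 2 * h(1) + 1
h(1) = 1  (base case)
h(2) = 2 * 1 + 1 = 3
h(3) = 2 * 3 + 1 = 7
h(4) = 2 * 7 + 1 = 15
h(5) = 2 * 15 + 1 = 31
h(6) = 2 * 31 + 1 = 63
h(7) = 2 * 63 + 1 = 127
h(8) = 2 * 127 + 1 = 255
h(9) = 2 * 255 + 1 = 511
h(10) = 2 * 511 + 1 = 1023
h(11) = 2 * 1023 + 1 = 2047
h(12) = 2 * 2047 + 1 = 4095
h(13) = 2 * 4095 + 1 = 8191
h(14) = 2 * 8191 + 1 = 16383
h(15) = 2 * 16383 + 1 = 32767
h(16) = 2 * 32767 + 1 = 65535
h(17) = 2 * 65535 + 1 = 131071
h(18) = 2 * 131071 + 1 = 262143
h(19) = 2 * 262143 + 1 = 524287
h(20) = 2 * 524287 + 1 = 1048575

1048575


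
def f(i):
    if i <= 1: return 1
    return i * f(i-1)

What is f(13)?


f(13)
= 13 * f(12)
= 13 * 12 * f(11)
= 13 * 12 * 11 * f(10)
= 13 * 12 * 11 * 10 * f(9)
= 13 * 12 * 11 * 10 * 9 * f(8)
= 13 * 12 * 11 * 10 * 9 * 8 * f(7)
= 13 * 12 * 11 * 10 * 9 * 8 * 7 * f(6)
= 13 * 12 * 11 * 10 * 9 * 8 * 7 * 6 * f(5)
= 13 * 12 * 11 * 10 * 9 * 8 * 7 * 6 * 5 * f(4)
= 13 * 12 * 11 * 10 * 9 * 8 * 7 * 6 * 5 * 4 * f(3)
= 13 * 12 * 11 * 10 * 9 * 8 * 7 * 6 * 5 * 4 * 3 * f(2)
= 13 * 12 * 11 * 10 * 9 * 8 * 7 * 6 * 5 * 4 * 3 * 2 * f(1)
= 13 * 12 * 11 * 10 * 9 * 8 * 7 * 6 * 5 * 4 * 3 * 2 * 1
= 6227020800

6227020800


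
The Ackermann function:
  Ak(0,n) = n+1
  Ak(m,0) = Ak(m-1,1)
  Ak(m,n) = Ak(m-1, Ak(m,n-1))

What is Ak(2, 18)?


Ak(2, 18) = Ak(1, Ak(2, 17))
  Ak(2, 17) = Ak(1, Ak(2, 16))
    Ak(2, 16) = Ak(1, Ak(2, 15))
      Ak(2, 15) = Ak(1, Ak(2, 14))
        Ak(2, 14) = Ak(1, Ak(2, 13))
          Ak(2, 13) = Ak(1, Ak(2, 12))
          Ak(2, 12) = Ak(1, Ak(2, 11))
          Ak(2, 11) = Ak(1, Ak(2, 10))
          Ak(2, 10) = Ak(1, Ak(2, 9))
          Ak(2, 9) = Ak(1, Ak(2, 8))
          Ak(2, 8) = Ak(1, Ak(2, 7))
          Ak(2, 7) = Ak(1, Ak(2, 6))
          Ak(2, 6) = Ak(1, Ak(2, 5))
          Ak(2, 5) = Ak(1, Ak(2, 4))
          Ak(2, 4) = Ak(1, Ak(2, 3))
          Ak(2, 3) = Ak(1, Ak(2, 2))
          Ak(2, 2) = Ak(1, Ak(2, 1))
          Ak(2, 1) = Ak(1, Ak(2, 0))
          Ak(2, 0) = Ak(1, 1)
          Ak(1, 1) = Ak(0, Ak(1, 0))
          Ak(1, 0) = Ak(0, 1)
          Ak(0, 1) = 2
            = Ak(0, 2)
          Ak(0, 2) = 3
            = Ak(1, 3)
... (trace truncated)
Result: Ak(2, 18) = 39

39


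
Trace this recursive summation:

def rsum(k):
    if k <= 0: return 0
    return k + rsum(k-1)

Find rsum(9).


rsum(9)
= 9 + 8 + 7 + 6 + 5 + 4 + 3 + 2 + 1 + rsum(0)
= 9 + 8 + 7 + 6 + 5 + 4 + 3 + 2 + 1 + 0
= 45

45


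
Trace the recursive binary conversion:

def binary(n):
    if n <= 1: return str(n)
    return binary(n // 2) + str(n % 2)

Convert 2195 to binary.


binary(2195) = binary(1097) + '1'
binary(1097) = binary(548) + '1'
binary(548) = binary(274) + '0'
binary(274) = binary(137) + '0'
binary(137) = binary(68) + '1'
binary(68) = binary(34) + '0'
binary(34) = binary(17) + '0'
binary(17) = binary(8) + '1'
binary(8) = binary(4) + '0'
binary(4) = binary(2) + '0'
binary(2) = binary(1) + '0'
binary(1) = '1'  (base case)
Concatenating: '1' + '0' + '0' + '0' + '1' + '0' + '0' + '1' + '0' + '0' + '1' + '1' = '100010010011'

100010010011


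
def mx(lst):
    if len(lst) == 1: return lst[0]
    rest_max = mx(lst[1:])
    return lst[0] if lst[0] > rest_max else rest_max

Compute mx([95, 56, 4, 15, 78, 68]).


mx([95, 56, 4, 15, 78, 68]): compare 95 with mx([56, 4, 15, 78, 68])
mx([56, 4, 15, 78, 68]): compare 56 with mx([4, 15, 78, 68])
mx([4, 15, 78, 68]): compare 4 with mx([15, 78, 68])
mx([15, 78, 68]): compare 15 with mx([78, 68])
mx([78, 68]): compare 78 with mx([68])
mx([68]) = 68  (base case)
Compare 78 with 68 -> 78
Compare 15 with 78 -> 78
Compare 4 with 78 -> 78
Compare 56 with 78 -> 78
Compare 95 with 78 -> 95

95


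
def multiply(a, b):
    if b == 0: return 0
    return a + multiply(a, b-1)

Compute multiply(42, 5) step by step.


multiply(42, 5) = 42 + multiply(42, 4)
multiply(42, 4) = 42 + multiply(42, 3)
multiply(42, 3) = 42 + multiply(42, 2)
multiply(42, 2) = 42 + multiply(42, 1)
multiply(42, 1) = 42 + multiply(42, 0)
multiply(42, 0) = 0  (base case)
Total: 42 + 42 + 42 + 42 + 42 + 0 = 210

210


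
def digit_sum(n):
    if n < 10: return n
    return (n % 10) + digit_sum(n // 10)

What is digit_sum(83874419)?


digit_sum(83874419) = 9 + digit_sum(8387441)
digit_sum(8387441) = 1 + digit_sum(838744)
digit_sum(838744) = 4 + digit_sum(83874)
digit_sum(83874) = 4 + digit_sum(8387)
digit_sum(8387) = 7 + digit_sum(838)
digit_sum(838) = 8 + digit_sum(83)
digit_sum(83) = 3 + digit_sum(8)
digit_sum(8) = 8  (base case)
Total: 9 + 1 + 4 + 4 + 7 + 8 + 3 + 8 = 44

44


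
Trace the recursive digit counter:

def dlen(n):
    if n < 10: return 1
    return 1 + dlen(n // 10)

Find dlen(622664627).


dlen(622664627) = 1 + dlen(62266462)
dlen(62266462) = 1 + dlen(6226646)
dlen(6226646) = 1 + dlen(622664)
dlen(622664) = 1 + dlen(62266)
dlen(62266) = 1 + dlen(6226)
dlen(6226) = 1 + dlen(622)
dlen(622) = 1 + dlen(62)
dlen(62) = 1 + dlen(6)
dlen(6) = 1  (base case: 6 < 10)
Unwinding: 1 + 1 + 1 + 1 + 1 + 1 + 1 + 1 + 1 = 9

9


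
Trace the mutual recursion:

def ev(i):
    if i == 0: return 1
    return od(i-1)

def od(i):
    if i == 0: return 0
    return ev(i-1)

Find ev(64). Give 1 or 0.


ev(64) = od(63)
od(63) = ev(62)
ev(62) = od(61)
od(61) = ev(60)
ev(60) = od(59)
od(59) = ev(58)
ev(58) = od(57)
od(57) = ev(56)
ev(56) = od(55)
od(55) = ev(54)
ev(54) = od(53)
od(53) = ev(52)
ev(52) = od(51)
od(51) = ev(50)
ev(50) = od(49)
od(49) = ev(48)
ev(48) = od(47)
od(47) = ev(46)
ev(46) = od(45)
od(45) = ev(44)
ev(44) = od(43)
od(43) = ev(42)
ev(42) = od(41)
od(41) = ev(40)
ev(40) = od(39)
od(39) = ev(38)
ev(38) = od(37)
od(37) = ev(36)
ev(36) = od(35)
od(35) = ev(34)
ev(34) = od(33)
od(33) = ev(32)
ev(32) = od(31)
od(31) = ev(30)
ev(30) = od(29)
od(29) = ev(28)
ev(28) = od(27)
od(27) = ev(26)
ev(26) = od(25)
od(25) = ev(24)
ev(24) = od(23)
od(23) = ev(22)
ev(22) = od(21)
od(21) = ev(20)
ev(20) = od(19)
od(19) = ev(18)
ev(18) = od(17)
od(17) = ev(16)
ev(16) = od(15)
od(15) = ev(14)
ev(14) = od(13)
od(13) = ev(12)
ev(12) = od(11)
od(11) = ev(10)
ev(10) = od(9)
od(9) = ev(8)
ev(8) = od(7)
od(7) = ev(6)
ev(6) = od(5)
od(5) = ev(4)
ev(4) = od(3)
od(3) = ev(2)
ev(2) = od(1)
od(1) = ev(0)
ev(0) = 1  (base case)
Result: 1

1


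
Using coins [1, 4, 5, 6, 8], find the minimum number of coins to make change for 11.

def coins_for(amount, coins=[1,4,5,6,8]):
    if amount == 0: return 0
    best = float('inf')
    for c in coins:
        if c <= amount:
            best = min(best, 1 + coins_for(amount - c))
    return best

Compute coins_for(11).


Building up with DP:
coins_for(0) = 0
coins_for(1) = min(1+coins_for(0)=1+0=1) = 1
coins_for(2) = min(1+coins_for(1)=1+1=2) = 2
coins_for(3) = min(1+coins_for(2)=1+2=3) = 3
coins_for(4) = min(1+coins_for(3)=1+3=4, 1+coins_for(0)=1+0=1) = 1
coins_for(5) = min(1+coins_for(4)=1+1=2, 1+coins_for(1)=1+1=2, 1+coins_for(0)=1+0=1) = 1
coins_for(6) = min(1+coins_for(5)=1+1=2, 1+coins_for(2)=1+2=3, 1+coins_for(1)=1+1=2, 1+coins_for(0)=1+0=1) = 1
coins_for(7) = min(1+coins_for(6)=1+1=2, 1+coins_for(3)=1+3=4, 1+coins_for(2)=1+2=3, 1+coins_for(1)=1+1=2) = 2
coins_for(8) = min(1+coins_for(7)=1+2=3, 1+coins_for(4)=1+1=2, 1+coins_for(3)=1+3=4, 1+coins_for(2)=1+2=3, 1+coins_for(0)=1+0=1) = 1
coins_for(9) = min(1+coins_for(8)=1+1=2, 1+coins_for(5)=1+1=2, 1+coins_for(4)=1+1=2, 1+coins_for(3)=1+3=4, 1+coins_for(1)=1+1=2) = 2
coins_for(10) = min(1+coins_for(9)=1+2=3, 1+coins_for(6)=1+1=2, 1+coins_for(5)=1+1=2, 1+coins_for(4)=1+1=2, 1+coins_for(2)=1+2=3) = 2
coins_for(11) = min(1+coins_for(10)=1+2=3, 1+coins_for(7)=1+2=3, 1+coins_for(6)=1+1=2, 1+coins_for(5)=1+1=2, 1+coins_for(3)=1+3=4) = 2

2


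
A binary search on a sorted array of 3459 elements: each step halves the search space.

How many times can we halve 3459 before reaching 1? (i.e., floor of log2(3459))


3459 / 2 = 1729
1729 / 2 = 864
864 / 2 = 432
432 / 2 = 216
216 / 2 = 108
108 / 2 = 54
54 / 2 = 27
27 / 2 = 13
13 / 2 = 6
6 / 2 = 3
3 / 2 = 1
Reached 1 after 11 halvings

11


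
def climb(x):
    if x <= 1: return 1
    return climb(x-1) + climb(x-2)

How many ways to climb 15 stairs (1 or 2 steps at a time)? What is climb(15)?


Building up from base cases:
climb(0) = 1
climb(1) = 1
climb(2) = climb(1) + climb(0) = 1 + 1 = 2
climb(3) = climb(2) + climb(1) = 2 + 1 = 3
climb(4) = climb(3) + climb(2) = 3 + 2 = 5
climb(5) = climb(4) + climb(3) = 5 + 3 = 8
climb(6) = climb(5) + climb(4) = 8 + 5 = 13
climb(7) = climb(6) + climb(5) = 13 + 8 = 21
climb(8) = climb(7) + climb(6) = 21 + 13 = 34
climb(9) = climb(8) + climb(7) = 34 + 21 = 55
climb(10) = climb(9) + climb(8) = 55 + 34 = 89
climb(11) = climb(10) + climb(9) = 89 + 55 = 144
climb(12) = climb(11) + climb(10) = 144 + 89 = 233
climb(13) = climb(12) + climb(11) = 233 + 144 = 377
climb(14) = climb(13) + climb(12) = 377 + 233 = 610
climb(15) = climb(14) + climb(13) = 610 + 377 = 987

987


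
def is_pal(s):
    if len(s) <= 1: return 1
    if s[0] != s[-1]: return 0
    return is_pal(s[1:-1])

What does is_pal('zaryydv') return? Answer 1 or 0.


is_pal('zaryydv'): s[0]='z' != s[-1]='v' -> return 0
Result: 0 (not a palindrome)

0


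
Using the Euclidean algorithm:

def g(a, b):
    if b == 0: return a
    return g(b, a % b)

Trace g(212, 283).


g(212, 283) = g(283, 212)
g(283, 212) = g(212, 71)
g(212, 71) = g(71, 70)
g(71, 70) = g(70, 1)
g(70, 1) = g(1, 0)
g(1, 0) = 1  (base case)

1


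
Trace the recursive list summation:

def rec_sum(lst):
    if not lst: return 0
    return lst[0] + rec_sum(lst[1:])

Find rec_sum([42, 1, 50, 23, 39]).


rec_sum([42, 1, 50, 23, 39]) = 42 + rec_sum([1, 50, 23, 39])
rec_sum([1, 50, 23, 39]) = 1 + rec_sum([50, 23, 39])
rec_sum([50, 23, 39]) = 50 + rec_sum([23, 39])
rec_sum([23, 39]) = 23 + rec_sum([39])
rec_sum([39]) = 39 + rec_sum([])
rec_sum([]) = 0  (base case)
Total: 42 + 1 + 50 + 23 + 39 + 0 = 155

155


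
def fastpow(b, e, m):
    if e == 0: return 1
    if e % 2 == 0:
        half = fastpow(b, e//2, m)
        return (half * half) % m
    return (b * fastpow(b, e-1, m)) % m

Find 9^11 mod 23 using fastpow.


fastpow(9, 11, 23): e is odd, compute fastpow(9, 10, 23)
  fastpow(9, 10, 23): e is even, compute fastpow(9, 5, 23)
    fastpow(9, 5, 23): e is odd, compute fastpow(9, 4, 23)
      fastpow(9, 4, 23): e is even, compute fastpow(9, 2, 23)
        fastpow(9, 2, 23): e is even, compute fastpow(9, 1, 23)
          fastpow(9, 1, 23): e is odd, compute fastpow(9, 0, 23)
          fastpow(9, 0, 23) = 1
          (9 * 1) % 23 = 9
        half=9, (9*9) % 23 = 12
      half=12, (12*12) % 23 = 6
    (9 * 6) % 23 = 8
  half=8, (8*8) % 23 = 18
(9 * 18) % 23 = 1

1


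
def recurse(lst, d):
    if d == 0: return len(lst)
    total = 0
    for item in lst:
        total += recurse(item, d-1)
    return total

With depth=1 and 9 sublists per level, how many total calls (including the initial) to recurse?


At depth 0 (root): 1 call
At depth 1: each of 1 parents calls recurse on 9 children = 9 calls
Total: 1 + 9 = 10

10


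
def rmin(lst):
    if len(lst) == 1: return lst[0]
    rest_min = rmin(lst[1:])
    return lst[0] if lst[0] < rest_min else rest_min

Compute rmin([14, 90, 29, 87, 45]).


rmin([14, 90, 29, 87, 45]): compare 14 with rmin([90, 29, 87, 45])
rmin([90, 29, 87, 45]): compare 90 with rmin([29, 87, 45])
rmin([29, 87, 45]): compare 29 with rmin([87, 45])
rmin([87, 45]): compare 87 with rmin([45])
rmin([45]) = 45  (base case)
Compare 87 with 45 -> 45
Compare 29 with 45 -> 29
Compare 90 with 29 -> 29
Compare 14 with 29 -> 14

14


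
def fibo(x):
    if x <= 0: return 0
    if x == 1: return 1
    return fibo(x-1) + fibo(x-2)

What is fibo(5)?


Computing fibo(5) bottom-up:
fibo(0) = 0
fibo(1) = 1
fibo(2) = fibo(1) + fibo(0) = 1 + 0 = 1
fibo(3) = fibo(2) + fibo(1) = 1 + 1 = 2
fibo(4) = fibo(3) + fibo(2) = 2 + 1 = 3
fibo(5) = fibo(4) + fibo(3) = 3 + 2 = 5

5


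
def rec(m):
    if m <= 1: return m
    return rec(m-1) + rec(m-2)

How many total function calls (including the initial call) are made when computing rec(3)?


Let C(n) = total calls for rec(n)
C(0) = 1, C(1) = 1
C(2) = 1 + C(1) + C(0) = 1 + 1 + 1 = 3
C(3) = 1 + C(2) + C(1) = 1 + 3 + 1 = 5

5


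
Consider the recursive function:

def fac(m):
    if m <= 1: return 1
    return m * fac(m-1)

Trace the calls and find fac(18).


fac(18)
= 18 * fac(17)
= 18 * 17 * fac(16)
= 18 * 17 * 16 * fac(15)
= 18 * 17 * 16 * 15 * fac(14)
= 18 * 17 * 16 * 15 * 14 * fac(13)
= 18 * 17 * 16 * 15 * 14 * 13 * fac(12)
= 18 * 17 * 16 * 15 * 14 * 13 * 12 * fac(11)
= 18 * 17 * 16 * 15 * 14 * 13 * 12 * 11 * fac(10)
= 18 * 17 * 16 * 15 * 14 * 13 * 12 * 11 * 10 * fac(9)
= 18 * 17 * 16 * 15 * 14 * 13 * 12 * 11 * 10 * 9 * fac(8)
= 18 * 17 * 16 * 15 * 14 * 13 * 12 * 11 * 10 * 9 * 8 * fac(7)
= 18 * 17 * 16 * 15 * 14 * 13 * 12 * 11 * 10 * 9 * 8 * 7 * fac(6)
= 18 * 17 * 16 * 15 * 14 * 13 * 12 * 11 * 10 * 9 * 8 * 7 * 6 * fac(5)
= 18 * 17 * 16 * 15 * 14 * 13 * 12 * 11 * 10 * 9 * 8 * 7 * 6 * 5 * fac(4)
= 18 * 17 * 16 * 15 * 14 * 13 * 12 * 11 * 10 * 9 * 8 * 7 * 6 * 5 * 4 * fac(3)
= 18 * 17 * 16 * 15 * 14 * 13 * 12 * 11 * 10 * 9 * 8 * 7 * 6 * 5 * 4 * 3 * fac(2)
= 18 * 17 * 16 * 15 * 14 * 13 * 12 * 11 * 10 * 9 * 8 * 7 * 6 * 5 * 4 * 3 * 2 * fac(1)
= 18 * 17 * 16 * 15 * 14 * 13 * 12 * 11 * 10 * 9 * 8 * 7 * 6 * 5 * 4 * 3 * 2 * 1
= 6402373705728000

6402373705728000


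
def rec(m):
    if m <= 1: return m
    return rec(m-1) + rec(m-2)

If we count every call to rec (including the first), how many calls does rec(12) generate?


Let C(n) = total calls for rec(n)
C(0) = 1, C(1) = 1
C(2) = 1 + C(1) + C(0) = 1 + 1 + 1 = 3
C(3) = 1 + C(2) + C(1) = 1 + 3 + 1 = 5
C(4) = 1 + C(3) + C(2) = 1 + 5 + 3 = 9
C(5) = 1 + C(4) + C(3) = 1 + 9 + 5 = 15
C(6) = 1 + C(5) + C(4) = 1 + 15 + 9 = 25
C(7) = 1 + C(6) + C(5) = 1 + 25 + 15 = 41
C(8) = 1 + C(7) + C(6) = 1 + 41 + 25 = 67
C(9) = 1 + C(8) + C(7) = 1 + 67 + 41 = 109
C(10) = 1 + C(9) + C(8) = 1 + 109 + 67 = 177
C(11) = 1 + C(10) + C(9) = 1 + 177 + 109 = 287
C(12) = 1 + C(11) + C(10) = 1 + 287 + 177 = 465

465


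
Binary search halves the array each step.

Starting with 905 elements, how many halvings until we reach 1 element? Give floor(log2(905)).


905 / 2 = 452
452 / 2 = 226
226 / 2 = 113
113 / 2 = 56
56 / 2 = 28
28 / 2 = 14
14 / 2 = 7
7 / 2 = 3
3 / 2 = 1
Reached 1 after 9 halvings

9


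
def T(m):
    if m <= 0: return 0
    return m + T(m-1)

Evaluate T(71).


T(71)
= 71 + 70 + 69 + 68 + 67 + 66 + 65 + 64 + 63 + 62 + 61 + 60 + 59 + 58 + 57 + 56 + 55 + 54 + 53 + 52 + 51 + 50 + 49 + 48 + 47 + 46 + 45 + 44 + 43 + 42 + 41 + 40 + 39 + 38 + 37 + 36 + 35 + 34 + 33 + 32 + 31 + 30 + 29 + 28 + 27 + 26 + 25 + 24 + 23 + 22 + 21 + 20 + 19 + 18 + 17 + 16 + 15 + 14 + 13 + 12 + 11 + 10 + 9 + 8 + 7 + 6 + 5 + 4 + 3 + 2 + 1 + T(0)
= 71 + 70 + 69 + 68 + 67 + 66 + 65 + 64 + 63 + 62 + 61 + 60 + 59 + 58 + 57 + 56 + 55 + 54 + 53 + 52 + 51 + 50 + 49 + 48 + 47 + 46 + 45 + 44 + 43 + 42 + 41 + 40 + 39 + 38 + 37 + 36 + 35 + 34 + 33 + 32 + 31 + 30 + 29 + 28 + 27 + 26 + 25 + 24 + 23 + 22 + 21 + 20 + 19 + 18 + 17 + 16 + 15 + 14 + 13 + 12 + 11 + 10 + 9 + 8 + 7 + 6 + 5 + 4 + 3 + 2 + 1 + 0
= 2556

2556


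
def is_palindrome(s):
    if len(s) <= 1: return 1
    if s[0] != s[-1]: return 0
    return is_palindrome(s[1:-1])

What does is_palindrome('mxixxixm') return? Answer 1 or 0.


is_palindrome('mxixxixm'): s[0]='m' == s[-1]='m' -> check is_palindrome('xixxix')
is_palindrome('xixxix'): s[0]='x' == s[-1]='x' -> check is_palindrome('ixxi')
is_palindrome('ixxi'): s[0]='i' == s[-1]='i' -> check is_palindrome('xx')
is_palindrome('xx'): s[0]='x' == s[-1]='x' -> check is_palindrome('')
is_palindrome(''): len <= 1 -> return 1  (base case)
Result: 1 (palindrome)

1


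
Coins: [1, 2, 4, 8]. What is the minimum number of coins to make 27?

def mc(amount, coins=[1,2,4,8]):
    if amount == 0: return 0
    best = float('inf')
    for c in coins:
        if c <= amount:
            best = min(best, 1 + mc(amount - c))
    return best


Building up with DP:
mc(0) = 0
mc(1) = min(1+mc(0)=1+0=1) = 1
mc(2) = min(1+mc(1)=1+1=2, 1+mc(0)=1+0=1) = 1
mc(3) = min(1+mc(2)=1+1=2, 1+mc(1)=1+1=2) = 2
mc(4) = min(1+mc(3)=1+2=3, 1+mc(2)=1+1=2, 1+mc(0)=1+0=1) = 1
mc(5) = min(1+mc(4)=1+1=2, 1+mc(3)=1+2=3, 1+mc(1)=1+1=2) = 2
mc(6) = min(1+mc(5)=1+2=3, 1+mc(4)=1+1=2, 1+mc(2)=1+1=2) = 2
mc(7) = min(1+mc(6)=1+2=3, 1+mc(5)=1+2=3, 1+mc(3)=1+2=3) = 3
mc(8) = min(1+mc(7)=1+3=4, 1+mc(6)=1+2=3, 1+mc(4)=1+1=2, 1+mc(0)=1+0=1) = 1
mc(9) = min(1+mc(8)=1+1=2, 1+mc(7)=1+3=4, 1+mc(5)=1+2=3, 1+mc(1)=1+1=2) = 2
mc(10) = min(1+mc(9)=1+2=3, 1+mc(8)=1+1=2, 1+mc(6)=1+2=3, 1+mc(2)=1+1=2) = 2
mc(11) = min(1+mc(10)=1+2=3, 1+mc(9)=1+2=3, 1+mc(7)=1+3=4, 1+mc(3)=1+2=3) = 3
mc(12) = min(1+mc(11)=1+3=4, 1+mc(10)=1+2=3, 1+mc(8)=1+1=2, 1+mc(4)=1+1=2) = 2
mc(13) = min(1+mc(12)=1+2=3, 1+mc(11)=1+3=4, 1+mc(9)=1+2=3, 1+mc(5)=1+2=3) = 3
mc(14) = min(1+mc(13)=1+3=4, 1+mc(12)=1+2=3, 1+mc(10)=1+2=3, 1+mc(6)=1+2=3) = 3
mc(15) = min(1+mc(14)=1+3=4, 1+mc(13)=1+3=4, 1+mc(11)=1+3=4, 1+mc(7)=1+3=4) = 4
mc(16) = min(1+mc(15)=1+4=5, 1+mc(14)=1+3=4, 1+mc(12)=1+2=3, 1+mc(8)=1+1=2) = 2
mc(17) = min(1+mc(16)=1+2=3, 1+mc(15)=1+4=5, 1+mc(13)=1+3=4, 1+mc(9)=1+2=3) = 3
mc(18) = min(1+mc(17)=1+3=4, 1+mc(16)=1+2=3, 1+mc(14)=1+3=4, 1+mc(10)=1+2=3) = 3
mc(19) = min(1+mc(18)=1+3=4, 1+mc(17)=1+3=4, 1+mc(15)=1+4=5, 1+mc(11)=1+3=4) = 4
mc(20) = min(1+mc(19)=1+4=5, 1+mc(18)=1+3=4, 1+mc(16)=1+2=3, 1+mc(12)=1+2=3) = 3
mc(21) = min(1+mc(20)=1+3=4, 1+mc(19)=1+4=5, 1+mc(17)=1+3=4, 1+mc(13)=1+3=4) = 4
mc(22) = min(1+mc(21)=1+4=5, 1+mc(20)=1+3=4, 1+mc(18)=1+3=4, 1+mc(14)=1+3=4) = 4
mc(23) = min(1+mc(22)=1+4=5, 1+mc(21)=1+4=5, 1+mc(19)=1+4=5, 1+mc(15)=1+4=5) = 5
mc(24) = min(1+mc(23)=1+5=6, 1+mc(22)=1+4=5, 1+mc(20)=1+3=4, 1+mc(16)=1+2=3) = 3
mc(25) = min(1+mc(24)=1+3=4, 1+mc(23)=1+5=6, 1+mc(21)=1+4=5, 1+mc(17)=1+3=4) = 4
mc(26) = min(1+mc(25)=1+4=5, 1+mc(24)=1+3=4, 1+mc(22)=1+4=5, 1+mc(18)=1+3=4) = 4
mc(27) = min(1+mc(26)=1+4=5, 1+mc(25)=1+4=5, 1+mc(23)=1+5=6, 1+mc(19)=1+4=5) = 5

5


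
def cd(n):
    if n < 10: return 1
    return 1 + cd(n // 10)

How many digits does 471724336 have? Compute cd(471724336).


cd(471724336) = 1 + cd(47172433)
cd(47172433) = 1 + cd(4717243)
cd(4717243) = 1 + cd(471724)
cd(471724) = 1 + cd(47172)
cd(47172) = 1 + cd(4717)
cd(4717) = 1 + cd(471)
cd(471) = 1 + cd(47)
cd(47) = 1 + cd(4)
cd(4) = 1  (base case: 4 < 10)
Unwinding: 1 + 1 + 1 + 1 + 1 + 1 + 1 + 1 + 1 = 9

9


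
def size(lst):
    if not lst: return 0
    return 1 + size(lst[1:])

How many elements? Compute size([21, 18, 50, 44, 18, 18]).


size([21, 18, 50, 44, 18, 18]) = 1 + size([18, 50, 44, 18, 18])
size([18, 50, 44, 18, 18]) = 1 + size([50, 44, 18, 18])
size([50, 44, 18, 18]) = 1 + size([44, 18, 18])
size([44, 18, 18]) = 1 + size([18, 18])
size([18, 18]) = 1 + size([18])
size([18]) = 1 + size([])
size([]) = 0  (base case)
Unwinding: 1 + 1 + 1 + 1 + 1 + 1 + 0 = 6

6


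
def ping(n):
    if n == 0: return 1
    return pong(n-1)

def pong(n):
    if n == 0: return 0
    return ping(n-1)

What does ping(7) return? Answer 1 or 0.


ping(7) = pong(6)
pong(6) = ping(5)
ping(5) = pong(4)
pong(4) = ping(3)
ping(3) = pong(2)
pong(2) = ping(1)
ping(1) = pong(0)
pong(0) = 0  (base case)
Result: 0

0


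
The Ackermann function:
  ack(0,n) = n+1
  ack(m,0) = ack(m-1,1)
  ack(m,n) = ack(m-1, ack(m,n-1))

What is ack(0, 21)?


ack(0, 21) = 22
Result: ack(0, 21) = 22

22


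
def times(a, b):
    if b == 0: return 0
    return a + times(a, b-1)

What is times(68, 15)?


times(68, 15) = 68 + times(68, 14)
times(68, 14) = 68 + times(68, 13)
times(68, 13) = 68 + times(68, 12)
times(68, 12) = 68 + times(68, 11)
times(68, 11) = 68 + times(68, 10)
times(68, 10) = 68 + times(68, 9)
times(68, 9) = 68 + times(68, 8)
times(68, 8) = 68 + times(68, 7)
times(68, 7) = 68 + times(68, 6)
times(68, 6) = 68 + times(68, 5)
times(68, 5) = 68 + times(68, 4)
times(68, 4) = 68 + times(68, 3)
times(68, 3) = 68 + times(68, 2)
times(68, 2) = 68 + times(68, 1)
times(68, 1) = 68 + times(68, 0)
times(68, 0) = 0  (base case)
Total: 68 + 68 + 68 + 68 + 68 + 68 + 68 + 68 + 68 + 68 + 68 + 68 + 68 + 68 + 68 + 0 = 1020

1020


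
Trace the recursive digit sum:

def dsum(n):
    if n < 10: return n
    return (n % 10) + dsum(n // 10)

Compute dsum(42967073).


dsum(42967073) = 3 + dsum(4296707)
dsum(4296707) = 7 + dsum(429670)
dsum(429670) = 0 + dsum(42967)
dsum(42967) = 7 + dsum(4296)
dsum(4296) = 6 + dsum(429)
dsum(429) = 9 + dsum(42)
dsum(42) = 2 + dsum(4)
dsum(4) = 4  (base case)
Total: 3 + 7 + 0 + 7 + 6 + 9 + 2 + 4 = 38

38


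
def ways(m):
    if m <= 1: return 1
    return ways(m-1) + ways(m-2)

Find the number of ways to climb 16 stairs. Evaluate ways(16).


Building up from base cases:
ways(0) = 1
ways(1) = 1
ways(2) = ways(1) + ways(0) = 1 + 1 = 2
ways(3) = ways(2) + ways(1) = 2 + 1 = 3
ways(4) = ways(3) + ways(2) = 3 + 2 = 5
ways(5) = ways(4) + ways(3) = 5 + 3 = 8
ways(6) = ways(5) + ways(4) = 8 + 5 = 13
ways(7) = ways(6) + ways(5) = 13 + 8 = 21
ways(8) = ways(7) + ways(6) = 21 + 13 = 34
ways(9) = ways(8) + ways(7) = 34 + 21 = 55
ways(10) = ways(9) + ways(8) = 55 + 34 = 89
ways(11) = ways(10) + ways(9) = 89 + 55 = 144
ways(12) = ways(11) + ways(10) = 144 + 89 = 233
ways(13) = ways(12) + ways(11) = 233 + 144 = 377
ways(14) = ways(13) + ways(12) = 377 + 233 = 610
ways(15) = ways(14) + ways(13) = 610 + 377 = 987
ways(16) = ways(15) + ways(14) = 987 + 610 = 1597

1597


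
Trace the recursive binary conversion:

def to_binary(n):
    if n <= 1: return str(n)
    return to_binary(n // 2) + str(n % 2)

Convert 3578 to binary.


to_binary(3578) = to_binary(1789) + '0'
to_binary(1789) = to_binary(894) + '1'
to_binary(894) = to_binary(447) + '0'
to_binary(447) = to_binary(223) + '1'
to_binary(223) = to_binary(111) + '1'
to_binary(111) = to_binary(55) + '1'
to_binary(55) = to_binary(27) + '1'
to_binary(27) = to_binary(13) + '1'
to_binary(13) = to_binary(6) + '1'
to_binary(6) = to_binary(3) + '0'
to_binary(3) = to_binary(1) + '1'
to_binary(1) = '1'  (base case)
Concatenating: '1' + '1' + '0' + '1' + '1' + '1' + '1' + '1' + '1' + '0' + '1' + '0' = '110111111010'

110111111010


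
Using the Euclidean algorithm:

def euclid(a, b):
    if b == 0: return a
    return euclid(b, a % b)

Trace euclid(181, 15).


euclid(181, 15) = euclid(15, 1)
euclid(15, 1) = euclid(1, 0)
euclid(1, 0) = 1  (base case)

1


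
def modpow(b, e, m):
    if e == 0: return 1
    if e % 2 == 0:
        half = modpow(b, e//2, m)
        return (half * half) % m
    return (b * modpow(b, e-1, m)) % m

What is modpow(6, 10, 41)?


modpow(6, 10, 41): e is even, compute modpow(6, 5, 41)
  modpow(6, 5, 41): e is odd, compute modpow(6, 4, 41)
    modpow(6, 4, 41): e is even, compute modpow(6, 2, 41)
      modpow(6, 2, 41): e is even, compute modpow(6, 1, 41)
        modpow(6, 1, 41): e is odd, compute modpow(6, 0, 41)
          modpow(6, 0, 41) = 1
        (6 * 1) % 41 = 6
      half=6, (6*6) % 41 = 36
    half=36, (36*36) % 41 = 25
  (6 * 25) % 41 = 27
half=27, (27*27) % 41 = 32

32


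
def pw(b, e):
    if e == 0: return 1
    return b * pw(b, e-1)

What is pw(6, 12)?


pw(6, 12)
= 6 * pw(6, 11)
= 6 * 6 * pw(6, 10)
= 6 * 6 * 6 * pw(6, 9)
= 6 * 6 * 6 * 6 * pw(6, 8)
= 6 * 6 * 6 * 6 * 6 * pw(6, 7)
= 6 * 6 * 6 * 6 * 6 * 6 * pw(6, 6)
= 6 * 6 * 6 * 6 * 6 * 6 * 6 * pw(6, 5)
= 6 * 6 * 6 * 6 * 6 * 6 * 6 * 6 * pw(6, 4)
= 6 * 6 * 6 * 6 * 6 * 6 * 6 * 6 * 6 * pw(6, 3)
= 6 * 6 * 6 * 6 * 6 * 6 * 6 * 6 * 6 * 6 * pw(6, 2)
= 6 * 6 * 6 * 6 * 6 * 6 * 6 * 6 * 6 * 6 * 6 * pw(6, 1)
= 6 * 6 * 6 * 6 * 6 * 6 * 6 * 6 * 6 * 6 * 6 * 6 * pw(6, 0)
= 6 * 6 * 6 * 6 * 6 * 6 * 6 * 6 * 6 * 6 * 6 * 6 * 1
= 2176782336

2176782336


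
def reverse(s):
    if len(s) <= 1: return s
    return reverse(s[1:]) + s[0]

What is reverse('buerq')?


reverse('buerq') = reverse('uerq') + 'b'
reverse('uerq') = reverse('erq') + 'u'
reverse('erq') = reverse('rq') + 'e'
reverse('rq') = reverse('q') + 'r'
reverse('q') = 'q'  (base case)
Concatenating: 'q' + 'r' + 'e' + 'u' + 'b' = 'qreub'

qreub


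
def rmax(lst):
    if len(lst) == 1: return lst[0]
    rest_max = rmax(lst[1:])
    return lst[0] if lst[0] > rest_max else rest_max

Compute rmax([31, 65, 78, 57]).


rmax([31, 65, 78, 57]): compare 31 with rmax([65, 78, 57])
rmax([65, 78, 57]): compare 65 with rmax([78, 57])
rmax([78, 57]): compare 78 with rmax([57])
rmax([57]) = 57  (base case)
Compare 78 with 57 -> 78
Compare 65 with 78 -> 78
Compare 31 with 78 -> 78

78


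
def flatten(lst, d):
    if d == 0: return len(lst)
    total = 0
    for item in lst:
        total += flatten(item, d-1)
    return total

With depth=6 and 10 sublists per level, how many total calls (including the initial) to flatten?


At depth 0 (root): 1 call
At depth 1: each of 1 parents calls flatten on 10 children = 10 calls
At depth 2: each of 10 parents calls flatten on 10 children = 100 calls
At depth 3: each of 100 parents calls flatten on 10 children = 1000 calls
At depth 4: each of 1000 parents calls flatten on 10 children = 10000 calls
At depth 5: each of 10000 parents calls flatten on 10 children = 100000 calls
At depth 6: each of 100000 parents calls flatten on 10 children = 1000000 calls
Total: 1 + 10 + 100 + 1000 + 10000 + 100000 + 1000000 = 1111111

1111111


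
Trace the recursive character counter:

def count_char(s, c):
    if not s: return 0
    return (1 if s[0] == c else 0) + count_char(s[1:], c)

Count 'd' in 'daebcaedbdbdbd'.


s[0]='d' == 'd' -> 1
s[0]='a' != 'd' -> 0
s[0]='e' != 'd' -> 0
s[0]='b' != 'd' -> 0
s[0]='c' != 'd' -> 0
s[0]='a' != 'd' -> 0
s[0]='e' != 'd' -> 0
s[0]='d' == 'd' -> 1
s[0]='b' != 'd' -> 0
s[0]='d' == 'd' -> 1
s[0]='b' != 'd' -> 0
s[0]='d' == 'd' -> 1
s[0]='b' != 'd' -> 0
s[0]='d' == 'd' -> 1
Sum: 1 + 0 + 0 + 0 + 0 + 0 + 0 + 1 + 0 + 1 + 0 + 1 + 0 + 1 = 5

5


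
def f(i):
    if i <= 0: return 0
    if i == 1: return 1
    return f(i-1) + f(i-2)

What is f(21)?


Computing f(21) bottom-up:
f(0) = 0
f(1) = 1
f(2) = f(1) + f(0) = 1 + 0 = 1
f(3) = f(2) + f(1) = 1 + 1 = 2
f(4) = f(3) + f(2) = 2 + 1 = 3
f(5) = f(4) + f(3) = 3 + 2 = 5
f(6) = f(5) + f(4) = 5 + 3 = 8
f(7) = f(6) + f(5) = 8 + 5 = 13
f(8) = f(7) + f(6) = 13 + 8 = 21
f(9) = f(8) + f(7) = 21 + 13 = 34
f(10) = f(9) + f(8) = 34 + 21 = 55
f(11) = f(10) + f(9) = 55 + 34 = 89
f(12) = f(11) + f(10) = 89 + 55 = 144
f(13) = f(12) + f(11) = 144 + 89 = 233
f(14) = f(13) + f(12) = 233 + 144 = 377
f(15) = f(14) + f(13) = 377 + 233 = 610
f(16) = f(15) + f(14) = 610 + 377 = 987
f(17) = f(16) + f(15) = 987 + 610 = 1597
f(18) = f(17) + f(16) = 1597 + 987 = 2584
f(19) = f(18) + f(17) = 2584 + 1597 = 4181
f(20) = f(19) + f(18) = 4181 + 2584 = 6765
f(21) = f(20) + f(19) = 6765 + 4181 = 10946

10946


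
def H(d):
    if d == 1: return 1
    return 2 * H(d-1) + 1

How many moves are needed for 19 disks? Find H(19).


H(19) = 2 * H(18) + 1
H(18) = 2 * H(17) + 1
H(17) = 2 * H(16) + 1
H(16) = 2 * H(15) + 1
H(15) = 2 * H(14) + 1
H(14) = 2 * H(13) + 1
H(13) = 2 * H(12) + 1
H(12) = 2 * H(11) + 1
H(11) = 2 * H(10) + 1
H(10) = 2 * H(9) + 1
H(9) = 2 * H(8) + 1
H(8) = 2 * H(7) + 1
H(7) = 2 * H(6) + 1
H(6) = 2 * H(5) + 1
H(5) = 2 * H(4) + 1
H(4) = 2 * H(3) + 1
H(3) = 2 * H(2) + 1
H(2) = 2 * H(1) + 1
H(1) = 1  (base case)
H(2) = 2 * 1 + 1 = 3
H(3) = 2 * 3 + 1 = 7
H(4) = 2 * 7 + 1 = 15
H(5) = 2 * 15 + 1 = 31
H(6) = 2 * 31 + 1 = 63
H(7) = 2 * 63 + 1 = 127
H(8) = 2 * 127 + 1 = 255
H(9) = 2 * 255 + 1 = 511
H(10) = 2 * 511 + 1 = 1023
H(11) = 2 * 1023 + 1 = 2047
H(12) = 2 * 2047 + 1 = 4095
H(13) = 2 * 4095 + 1 = 8191
H(14) = 2 * 8191 + 1 = 16383
H(15) = 2 * 16383 + 1 = 32767
H(16) = 2 * 32767 + 1 = 65535
H(17) = 2 * 65535 + 1 = 131071
H(18) = 2 * 131071 + 1 = 262143
H(19) = 2 * 262143 + 1 = 524287

524287


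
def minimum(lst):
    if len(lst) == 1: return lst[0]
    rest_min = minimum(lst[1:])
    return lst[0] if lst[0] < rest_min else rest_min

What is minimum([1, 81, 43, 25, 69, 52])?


minimum([1, 81, 43, 25, 69, 52]): compare 1 with minimum([81, 43, 25, 69, 52])
minimum([81, 43, 25, 69, 52]): compare 81 with minimum([43, 25, 69, 52])
minimum([43, 25, 69, 52]): compare 43 with minimum([25, 69, 52])
minimum([25, 69, 52]): compare 25 with minimum([69, 52])
minimum([69, 52]): compare 69 with minimum([52])
minimum([52]) = 52  (base case)
Compare 69 with 52 -> 52
Compare 25 with 52 -> 25
Compare 43 with 25 -> 25
Compare 81 with 25 -> 25
Compare 1 with 25 -> 1

1


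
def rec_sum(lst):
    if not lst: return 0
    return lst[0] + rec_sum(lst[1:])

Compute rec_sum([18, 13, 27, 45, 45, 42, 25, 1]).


rec_sum([18, 13, 27, 45, 45, 42, 25, 1]) = 18 + rec_sum([13, 27, 45, 45, 42, 25, 1])
rec_sum([13, 27, 45, 45, 42, 25, 1]) = 13 + rec_sum([27, 45, 45, 42, 25, 1])
rec_sum([27, 45, 45, 42, 25, 1]) = 27 + rec_sum([45, 45, 42, 25, 1])
rec_sum([45, 45, 42, 25, 1]) = 45 + rec_sum([45, 42, 25, 1])
rec_sum([45, 42, 25, 1]) = 45 + rec_sum([42, 25, 1])
rec_sum([42, 25, 1]) = 42 + rec_sum([25, 1])
rec_sum([25, 1]) = 25 + rec_sum([1])
rec_sum([1]) = 1 + rec_sum([])
rec_sum([]) = 0  (base case)
Total: 18 + 13 + 27 + 45 + 45 + 42 + 25 + 1 + 0 = 216

216


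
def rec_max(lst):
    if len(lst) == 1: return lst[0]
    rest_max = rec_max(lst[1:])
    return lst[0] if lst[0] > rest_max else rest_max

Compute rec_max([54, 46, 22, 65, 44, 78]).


rec_max([54, 46, 22, 65, 44, 78]): compare 54 with rec_max([46, 22, 65, 44, 78])
rec_max([46, 22, 65, 44, 78]): compare 46 with rec_max([22, 65, 44, 78])
rec_max([22, 65, 44, 78]): compare 22 with rec_max([65, 44, 78])
rec_max([65, 44, 78]): compare 65 with rec_max([44, 78])
rec_max([44, 78]): compare 44 with rec_max([78])
rec_max([78]) = 78  (base case)
Compare 44 with 78 -> 78
Compare 65 with 78 -> 78
Compare 22 with 78 -> 78
Compare 46 with 78 -> 78
Compare 54 with 78 -> 78

78


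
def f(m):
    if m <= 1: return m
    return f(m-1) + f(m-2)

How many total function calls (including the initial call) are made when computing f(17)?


Let C(n) = total calls for f(n)
C(0) = 1, C(1) = 1
C(2) = 1 + C(1) + C(0) = 1 + 1 + 1 = 3
C(3) = 1 + C(2) + C(1) = 1 + 3 + 1 = 5
C(4) = 1 + C(3) + C(2) = 1 + 5 + 3 = 9
C(5) = 1 + C(4) + C(3) = 1 + 9 + 5 = 15
C(6) = 1 + C(5) + C(4) = 1 + 15 + 9 = 25
C(7) = 1 + C(6) + C(5) = 1 + 25 + 15 = 41
C(8) = 1 + C(7) + C(6) = 1 + 41 + 25 = 67
C(9) = 1 + C(8) + C(7) = 1 + 67 + 41 = 109
C(10) = 1 + C(9) + C(8) = 1 + 109 + 67 = 177
C(11) = 1 + C(10) + C(9) = 1 + 177 + 109 = 287
C(12) = 1 + C(11) + C(10) = 1 + 287 + 177 = 465
C(13) = 1 + C(12) + C(11) = 1 + 465 + 287 = 753
C(14) = 1 + C(13) + C(12) = 1 + 753 + 465 = 1219
C(15) = 1 + C(14) + C(13) = 1 + 1219 + 753 = 1973
C(16) = 1 + C(15) + C(14) = 1 + 1973 + 1219 = 3193
C(17) = 1 + C(16) + C(15) = 1 + 3193 + 1973 = 5167

5167


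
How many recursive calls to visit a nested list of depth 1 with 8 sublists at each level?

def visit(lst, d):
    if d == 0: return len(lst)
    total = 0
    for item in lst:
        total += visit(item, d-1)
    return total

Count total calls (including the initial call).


At depth 0 (root): 1 call
At depth 1: each of 1 parents calls visit on 8 children = 8 calls
Total: 1 + 8 = 9

9


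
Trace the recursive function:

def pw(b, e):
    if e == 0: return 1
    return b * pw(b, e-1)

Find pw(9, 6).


pw(9, 6)
= 9 * pw(9, 5)
= 9 * 9 * pw(9, 4)
= 9 * 9 * 9 * pw(9, 3)
= 9 * 9 * 9 * 9 * pw(9, 2)
= 9 * 9 * 9 * 9 * 9 * pw(9, 1)
= 9 * 9 * 9 * 9 * 9 * 9 * pw(9, 0)
= 9 * 9 * 9 * 9 * 9 * 9 * 1
= 531441

531441


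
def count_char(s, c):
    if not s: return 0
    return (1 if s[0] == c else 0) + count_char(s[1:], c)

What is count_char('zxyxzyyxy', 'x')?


s[0]='z' != 'x' -> 0
s[0]='x' == 'x' -> 1
s[0]='y' != 'x' -> 0
s[0]='x' == 'x' -> 1
s[0]='z' != 'x' -> 0
s[0]='y' != 'x' -> 0
s[0]='y' != 'x' -> 0
s[0]='x' == 'x' -> 1
s[0]='y' != 'x' -> 0
Sum: 0 + 1 + 0 + 1 + 0 + 0 + 0 + 1 + 0 = 3

3


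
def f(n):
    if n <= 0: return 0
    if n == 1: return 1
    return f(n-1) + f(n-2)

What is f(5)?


Computing f(5) bottom-up:
f(0) = 0
f(1) = 1
f(2) = f(1) + f(0) = 1 + 0 = 1
f(3) = f(2) + f(1) = 1 + 1 = 2
f(4) = f(3) + f(2) = 2 + 1 = 3
f(5) = f(4) + f(3) = 3 + 2 = 5

5


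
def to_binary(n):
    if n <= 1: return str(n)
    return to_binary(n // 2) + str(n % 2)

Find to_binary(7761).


to_binary(7761) = to_binary(3880) + '1'
to_binary(3880) = to_binary(1940) + '0'
to_binary(1940) = to_binary(970) + '0'
to_binary(970) = to_binary(485) + '0'
to_binary(485) = to_binary(242) + '1'
to_binary(242) = to_binary(121) + '0'
to_binary(121) = to_binary(60) + '1'
to_binary(60) = to_binary(30) + '0'
to_binary(30) = to_binary(15) + '0'
to_binary(15) = to_binary(7) + '1'
to_binary(7) = to_binary(3) + '1'
to_binary(3) = to_binary(1) + '1'
to_binary(1) = '1'  (base case)
Concatenating: '1' + '1' + '1' + '1' + '0' + '0' + '1' + '0' + '1' + '0' + '0' + '0' + '1' = '1111001010001'

1111001010001


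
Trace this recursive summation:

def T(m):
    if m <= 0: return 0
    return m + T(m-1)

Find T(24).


T(24)
= 24 + 23 + 22 + 21 + 20 + 19 + 18 + 17 + 16 + 15 + 14 + 13 + 12 + 11 + 10 + 9 + 8 + 7 + 6 + 5 + 4 + 3 + 2 + 1 + T(0)
= 24 + 23 + 22 + 21 + 20 + 19 + 18 + 17 + 16 + 15 + 14 + 13 + 12 + 11 + 10 + 9 + 8 + 7 + 6 + 5 + 4 + 3 + 2 + 1 + 0
= 300

300


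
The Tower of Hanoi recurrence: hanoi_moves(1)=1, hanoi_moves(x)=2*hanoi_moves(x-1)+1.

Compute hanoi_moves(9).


hanoi_moves(9) = 2 * hanoi_moves(8) + 1
hanoi_moves(8) = 2 * hanoi_moves(7) + 1
hanoi_moves(7) = 2 * hanoi_moves(6) + 1
hanoi_moves(6) = 2 * hanoi_moves(5) + 1
hanoi_moves(5) = 2 * hanoi_moves(4) + 1
hanoi_moves(4) = 2 * hanoi_moves(3) + 1
hanoi_moves(3) = 2 * hanoi_moves(2) + 1
hanoi_moves(2) = 2 * hanoi_moves(1) + 1
hanoi_moves(1) = 1  (base case)
hanoi_moves(2) = 2 * 1 + 1 = 3
hanoi_moves(3) = 2 * 3 + 1 = 7
hanoi_moves(4) = 2 * 7 + 1 = 15
hanoi_moves(5) = 2 * 15 + 1 = 31
hanoi_moves(6) = 2 * 31 + 1 = 63
hanoi_moves(7) = 2 * 63 + 1 = 127
hanoi_moves(8) = 2 * 127 + 1 = 255
hanoi_moves(9) = 2 * 255 + 1 = 511

511


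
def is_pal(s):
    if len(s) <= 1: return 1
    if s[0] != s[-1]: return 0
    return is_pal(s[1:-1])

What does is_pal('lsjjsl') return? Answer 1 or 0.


is_pal('lsjjsl'): s[0]='l' == s[-1]='l' -> check is_pal('sjjs')
is_pal('sjjs'): s[0]='s' == s[-1]='s' -> check is_pal('jj')
is_pal('jj'): s[0]='j' == s[-1]='j' -> check is_pal('')
is_pal(''): len <= 1 -> return 1  (base case)
Result: 1 (palindrome)

1


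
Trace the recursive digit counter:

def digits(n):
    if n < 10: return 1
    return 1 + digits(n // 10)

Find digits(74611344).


digits(74611344) = 1 + digits(7461134)
digits(7461134) = 1 + digits(746113)
digits(746113) = 1 + digits(74611)
digits(74611) = 1 + digits(7461)
digits(7461) = 1 + digits(746)
digits(746) = 1 + digits(74)
digits(74) = 1 + digits(7)
digits(7) = 1  (base case: 7 < 10)
Unwinding: 1 + 1 + 1 + 1 + 1 + 1 + 1 + 1 = 8

8


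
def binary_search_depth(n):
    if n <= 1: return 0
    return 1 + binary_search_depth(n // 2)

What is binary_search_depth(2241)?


2241 / 2 = 1120
1120 / 2 = 560
560 / 2 = 280
280 / 2 = 140
140 / 2 = 70
70 / 2 = 35
35 / 2 = 17
17 / 2 = 8
8 / 2 = 4
4 / 2 = 2
2 / 2 = 1
Reached 1 after 11 halvings

11


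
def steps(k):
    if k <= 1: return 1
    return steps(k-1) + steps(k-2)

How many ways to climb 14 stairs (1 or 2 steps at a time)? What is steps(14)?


Building up from base cases:
steps(0) = 1
steps(1) = 1
steps(2) = steps(1) + steps(0) = 1 + 1 = 2
steps(3) = steps(2) + steps(1) = 2 + 1 = 3
steps(4) = steps(3) + steps(2) = 3 + 2 = 5
steps(5) = steps(4) + steps(3) = 5 + 3 = 8
steps(6) = steps(5) + steps(4) = 8 + 5 = 13
steps(7) = steps(6) + steps(5) = 13 + 8 = 21
steps(8) = steps(7) + steps(6) = 21 + 13 = 34
steps(9) = steps(8) + steps(7) = 34 + 21 = 55
steps(10) = steps(9) + steps(8) = 55 + 34 = 89
steps(11) = steps(10) + steps(9) = 89 + 55 = 144
steps(12) = steps(11) + steps(10) = 144 + 89 = 233
steps(13) = steps(12) + steps(11) = 233 + 144 = 377
steps(14) = steps(13) + steps(12) = 377 + 233 = 610

610


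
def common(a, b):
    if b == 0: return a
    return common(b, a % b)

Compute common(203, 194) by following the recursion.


common(203, 194) = common(194, 9)
common(194, 9) = common(9, 5)
common(9, 5) = common(5, 4)
common(5, 4) = common(4, 1)
common(4, 1) = common(1, 0)
common(1, 0) = 1  (base case)

1


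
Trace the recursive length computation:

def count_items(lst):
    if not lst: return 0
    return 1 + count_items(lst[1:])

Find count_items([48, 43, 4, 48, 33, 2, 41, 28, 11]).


count_items([48, 43, 4, 48, 33, 2, 41, 28, 11]) = 1 + count_items([43, 4, 48, 33, 2, 41, 28, 11])
count_items([43, 4, 48, 33, 2, 41, 28, 11]) = 1 + count_items([4, 48, 33, 2, 41, 28, 11])
count_items([4, 48, 33, 2, 41, 28, 11]) = 1 + count_items([48, 33, 2, 41, 28, 11])
count_items([48, 33, 2, 41, 28, 11]) = 1 + count_items([33, 2, 41, 28, 11])
count_items([33, 2, 41, 28, 11]) = 1 + count_items([2, 41, 28, 11])
count_items([2, 41, 28, 11]) = 1 + count_items([41, 28, 11])
count_items([41, 28, 11]) = 1 + count_items([28, 11])
count_items([28, 11]) = 1 + count_items([11])
count_items([11]) = 1 + count_items([])
count_items([]) = 0  (base case)
Unwinding: 1 + 1 + 1 + 1 + 1 + 1 + 1 + 1 + 1 + 0 = 9

9


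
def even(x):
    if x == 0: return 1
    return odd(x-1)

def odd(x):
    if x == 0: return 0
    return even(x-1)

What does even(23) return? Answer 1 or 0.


even(23) = odd(22)
odd(22) = even(21)
even(21) = odd(20)
odd(20) = even(19)
even(19) = odd(18)
odd(18) = even(17)
even(17) = odd(16)
odd(16) = even(15)
even(15) = odd(14)
odd(14) = even(13)
even(13) = odd(12)
odd(12) = even(11)
even(11) = odd(10)
odd(10) = even(9)
even(9) = odd(8)
odd(8) = even(7)
even(7) = odd(6)
odd(6) = even(5)
even(5) = odd(4)
odd(4) = even(3)
even(3) = odd(2)
odd(2) = even(1)
even(1) = odd(0)
odd(0) = 0  (base case)
Result: 0

0


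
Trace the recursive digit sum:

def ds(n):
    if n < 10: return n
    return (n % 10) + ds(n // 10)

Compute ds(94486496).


ds(94486496) = 6 + ds(9448649)
ds(9448649) = 9 + ds(944864)
ds(944864) = 4 + ds(94486)
ds(94486) = 6 + ds(9448)
ds(9448) = 8 + ds(944)
ds(944) = 4 + ds(94)
ds(94) = 4 + ds(9)
ds(9) = 9  (base case)
Total: 6 + 9 + 4 + 6 + 8 + 4 + 4 + 9 = 50

50


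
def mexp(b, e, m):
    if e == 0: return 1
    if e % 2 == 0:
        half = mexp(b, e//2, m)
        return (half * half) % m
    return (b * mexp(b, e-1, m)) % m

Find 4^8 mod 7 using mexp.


mexp(4, 8, 7): e is even, compute mexp(4, 4, 7)
  mexp(4, 4, 7): e is even, compute mexp(4, 2, 7)
    mexp(4, 2, 7): e is even, compute mexp(4, 1, 7)
      mexp(4, 1, 7): e is odd, compute mexp(4, 0, 7)
        mexp(4, 0, 7) = 1
      (4 * 1) % 7 = 4
    half=4, (4*4) % 7 = 2
  half=2, (2*2) % 7 = 4
half=4, (4*4) % 7 = 2

2


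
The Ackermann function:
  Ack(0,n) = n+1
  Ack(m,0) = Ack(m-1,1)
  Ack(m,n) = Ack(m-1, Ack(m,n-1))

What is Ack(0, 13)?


Ack(0, 13) = 14
Result: Ack(0, 13) = 14

14


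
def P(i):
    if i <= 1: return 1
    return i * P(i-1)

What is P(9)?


P(9)
= 9 * P(8)
= 9 * 8 * P(7)
= 9 * 8 * 7 * P(6)
= 9 * 8 * 7 * 6 * P(5)
= 9 * 8 * 7 * 6 * 5 * P(4)
= 9 * 8 * 7 * 6 * 5 * 4 * P(3)
= 9 * 8 * 7 * 6 * 5 * 4 * 3 * P(2)
= 9 * 8 * 7 * 6 * 5 * 4 * 3 * 2 * P(1)
= 9 * 8 * 7 * 6 * 5 * 4 * 3 * 2 * 1
= 362880

362880
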